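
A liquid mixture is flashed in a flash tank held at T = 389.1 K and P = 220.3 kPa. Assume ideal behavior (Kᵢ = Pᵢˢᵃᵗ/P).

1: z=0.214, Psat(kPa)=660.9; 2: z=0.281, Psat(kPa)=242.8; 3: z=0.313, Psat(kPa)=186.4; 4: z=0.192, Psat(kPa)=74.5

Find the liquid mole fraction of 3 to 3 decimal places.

Raoult's law: Kᵢ = Pᵢˢᵃᵗ/P = Pᵢˢᵃᵗ/220.3.
  K_1 = 660.9/220.3 = 3.00000, K_2 = 242.8/220.3 = 1.10213, K_3 = 186.4/220.3 = 0.84612, K_4 = 74.5/220.3 = 0.33818
Iterate (Newton) starting at ψ = 0.5:
  ψ = 0.500: g = -0.0008, g' = -0.413 → ψ = 0.498
Converged at ψ = 0.498.
Compositions from xᵢ = zᵢ/(1+ψ(Kᵢ−1)), yᵢ = Kᵢxᵢ:
  1: x = 0.107, y = 0.322
  2: x = 0.267, y = 0.295
  3: x = 0.339, y = 0.287
  4: x = 0.286, y = 0.097

x_3 = 0.339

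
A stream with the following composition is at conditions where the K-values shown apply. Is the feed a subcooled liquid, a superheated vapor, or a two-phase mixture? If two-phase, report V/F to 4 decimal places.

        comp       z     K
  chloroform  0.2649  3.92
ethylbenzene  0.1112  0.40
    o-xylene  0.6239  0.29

ΣzᵢKᵢ = 1.2638; Σzᵢ/Kᵢ = 2.4970.
Both exceed 1, so a two-phase solution exists.
Iterate (Newton) starting at ψ = 0.34:
  ψ = 0.3400: g = -0.27960, g' = -1.1784 → ψ = 0.1027
  ψ = 0.1027: g = 0.04608, g' = -1.7479 → ψ = 0.1291
  ψ = 0.1291: g = 0.00175, g' = -1.6194 → ψ = 0.1302
Converged at ψ = 0.1302.

two-phase, V/F = 0.1302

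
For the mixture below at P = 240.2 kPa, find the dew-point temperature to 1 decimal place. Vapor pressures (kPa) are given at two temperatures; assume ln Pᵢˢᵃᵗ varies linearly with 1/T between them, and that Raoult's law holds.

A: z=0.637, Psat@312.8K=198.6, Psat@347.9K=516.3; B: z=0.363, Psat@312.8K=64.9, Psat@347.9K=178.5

Dew-point temperature: Σzᵢ·P/Pᵢˢᵃᵗ(T) = 1. Interpolate ln Pᵢˢᵃᵗ = aᵢ + bᵢ/T.
  T = 312.8 K: ΣzᵢP/Pᵢˢᵃᵗ = 2.1139
  T = 347.9 K: ΣzᵢP/Pᵢˢᵃᵗ = 0.7848
  T = 330.4 K: ΣzᵢP/Pᵢˢᵃᵗ = 1.2527
  T = 339.1 K: ΣzᵢP/Pᵢˢᵃᵗ = 0.9869
  T = 334.8 K: ΣzᵢP/Pᵢˢᵃᵗ = 1.1086
  T = 337.0 K: ΣzᵢP/Pᵢˢᵃᵗ = 1.0442
Interpolating between 337.0 K and 339.1 K gives T ≈ 338.6 K.

T = 338.6 K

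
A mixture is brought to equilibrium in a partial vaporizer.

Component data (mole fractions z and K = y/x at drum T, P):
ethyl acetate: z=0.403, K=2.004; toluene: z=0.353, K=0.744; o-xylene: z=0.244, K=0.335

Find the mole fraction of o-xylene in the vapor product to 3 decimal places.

y_o-xylene = 0.104

Newton–Raphson from β = 0.53:
  β = 0.530: g = -0.0910, g' = -0.461 → β = 0.333
  β = 0.333: g = -0.0038, g' = -0.434 → β = 0.324
Converged at β = 0.324.
Compositions from xᵢ = zᵢ/(1+β(Kᵢ−1)), yᵢ = Kᵢxᵢ:
  ethyl acetate: x = 0.304, y = 0.609
  toluene: x = 0.385, y = 0.286
  o-xylene: x = 0.311, y = 0.104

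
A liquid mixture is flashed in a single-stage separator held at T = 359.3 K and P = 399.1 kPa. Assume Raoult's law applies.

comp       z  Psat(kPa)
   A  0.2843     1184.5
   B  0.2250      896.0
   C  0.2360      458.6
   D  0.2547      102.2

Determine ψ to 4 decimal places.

ψ = 0.7231

Raoult's law: Kᵢ = Pᵢˢᵃᵗ/P = Pᵢˢᵃᵗ/399.1.
  K_A = 1184.5/399.1 = 2.967928, K_B = 896.0/399.1 = 2.245051, K_C = 458.6/399.1 = 1.149085, K_D = 102.2/399.1 = 0.256076
Let ψ = V/F and solve Σ zᵢ(Kᵢ−1)/(1+ψ(Kᵢ−1)) = 0.
g(0) = ΣzᵢKᵢ − 1 = 0.6853 and g(1) = 1 − Σzᵢ/Kᵢ = -0.3960, so a root lies in (0, 1).
Newton–Raphson from ψ = 0.5:
  ψ = 0.5000: g = 0.18570, g' = -0.7741 → ψ = 0.7399
  ψ = 0.7399: g = -0.01616, g' = -0.9787 → ψ = 0.7234
  ψ = 0.7234: g = -0.00025, g' = -0.9491 → ψ = 0.7231
Converged at ψ = 0.7231.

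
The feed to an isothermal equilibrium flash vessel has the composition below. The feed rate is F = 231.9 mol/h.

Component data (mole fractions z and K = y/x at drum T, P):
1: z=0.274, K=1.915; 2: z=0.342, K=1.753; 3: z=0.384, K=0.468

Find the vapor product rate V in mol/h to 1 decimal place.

V = 160.2 mol/h

Material balance + equilibrium reduce to Σ zᵢ(Kᵢ−1)/(1+β(Kᵢ−1)) = 0.
Check two-phase: ΣzᵢKᵢ = 1.304 > 1 and Σzᵢ/Kᵢ = 1.159 > 1, so g(0) = 0.304 > 0 and g(1) = -0.159 < 0.
Newton–Raphson from β = 0.48:
  β = 0.480: g = 0.0890, g' = -0.411 → β = 0.696
  β = 0.696: g = -0.0024, g' = -0.443 → β = 0.691
Converged at β = 0.691.
Then V = β·F = 0.6909·231.9 = 160.2 mol/h and L = F − V = 71.7 mol/h.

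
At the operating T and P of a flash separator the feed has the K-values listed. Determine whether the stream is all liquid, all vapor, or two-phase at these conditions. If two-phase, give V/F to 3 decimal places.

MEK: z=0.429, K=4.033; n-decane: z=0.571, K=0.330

two-phase, V/F = 0.452

ΣzᵢKᵢ = 1.919; Σzᵢ/Kᵢ = 1.837.
Both exceed 1, so a two-phase solution exists.
Newton iteration, ψ⁰ = 0.5:
  ψ = 0.500: g = -0.0582, g' = -1.203 → ψ = 0.452
Converged at ψ = 0.452.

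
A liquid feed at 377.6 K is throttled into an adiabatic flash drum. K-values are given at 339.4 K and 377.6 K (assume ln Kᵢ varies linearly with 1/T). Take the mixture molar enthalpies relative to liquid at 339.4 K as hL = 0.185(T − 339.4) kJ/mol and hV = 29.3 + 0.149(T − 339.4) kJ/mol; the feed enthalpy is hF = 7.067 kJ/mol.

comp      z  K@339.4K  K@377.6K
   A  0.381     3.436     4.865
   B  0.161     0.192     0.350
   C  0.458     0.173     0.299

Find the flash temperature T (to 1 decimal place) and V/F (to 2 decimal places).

T = 342.2 K, V/F = 0.22

Adiabatic flash: solve Rachford–Rice at each trial T, then check hF = ψ·hV(T) + (1−ψ)·hL(T).
  T = 339.4 K: K = (3.436, 0.192, 0.173), RR gives ψ = 0.209, H_out = 6.134 kJ/mol
  T = 377.6 K: K = (4.865, 0.350, 0.299), RR gives ψ = 0.394, H_out = 18.059 kJ/mol
  T = 358.5 K: K = (4.127, 0.263, 0.231), RR gives ψ = 0.303, H_out = 12.197 kJ/mol
  T = 348.9 K: K = (3.773, 0.226, 0.200), RR gives ψ = 0.257, H_out = 9.206 kJ/mol
  T = 344.1 K: K = (3.601, 0.208, 0.186), RR gives ψ = 0.234, H_out = 7.673 kJ/mol
  T = 341.8 K: K = (3.520, 0.200, 0.180), RR gives ψ = 0.222, H_out = 6.925 kJ/mol
Linear interpolation between T = 341.8 (H_out = 6.925) and T = 344.1 (H_out = 7.673) on hF = 7.067 gives T ≈ 342.2 K, at which ψ = 0.22.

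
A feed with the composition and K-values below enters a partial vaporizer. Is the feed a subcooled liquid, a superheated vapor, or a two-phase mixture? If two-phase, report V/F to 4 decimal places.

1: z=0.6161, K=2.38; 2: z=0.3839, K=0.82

superheated vapor

ΣzᵢKᵢ = 1.7811; Σzᵢ/Kᵢ = 0.7270.
Since Σzᵢ/Kᵢ < 1 the mixture is above its dew point — single vapor phase.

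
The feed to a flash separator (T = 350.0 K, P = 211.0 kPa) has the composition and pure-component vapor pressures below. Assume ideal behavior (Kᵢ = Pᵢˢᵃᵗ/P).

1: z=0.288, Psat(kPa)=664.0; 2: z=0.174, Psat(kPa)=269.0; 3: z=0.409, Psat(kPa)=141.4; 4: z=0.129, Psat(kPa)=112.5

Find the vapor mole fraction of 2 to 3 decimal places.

y_2 = 0.183

Raoult's law: Kᵢ = Pᵢˢᵃᵗ/P = Pᵢˢᵃᵗ/211.0.
  K_1 = 664.0/211.0 = 3.14692, K_2 = 269.0/211.0 = 1.27488, K_3 = 141.4/211.0 = 0.67014, K_4 = 112.5/211.0 = 0.53318
Material balance + equilibrium reduce to Σ zᵢ(Kᵢ−1)/(1+V/F(Kᵢ−1)) = 0.
g(0) = ΣzᵢKᵢ − 1 = 0.471 and g(1) = 1 − Σzᵢ/Kᵢ = -0.080, so a root lies in (0, 1).
Iterate (Newton) starting at V/F = 0.67:
  V/F = 0.670: g = 0.0331, g' = -0.365 → V/F = 0.761
  V/F = 0.761: g = 0.0009, g' = -0.347 → V/F = 0.763
Converged at V/F = 0.763.
Compositions from xᵢ = zᵢ/(1+V/F(Kᵢ−1)), yᵢ = Kᵢxᵢ:
  1: x = 0.109, y = 0.343
  2: x = 0.144, y = 0.183
  3: x = 0.547, y = 0.366
  4: x = 0.200, y = 0.107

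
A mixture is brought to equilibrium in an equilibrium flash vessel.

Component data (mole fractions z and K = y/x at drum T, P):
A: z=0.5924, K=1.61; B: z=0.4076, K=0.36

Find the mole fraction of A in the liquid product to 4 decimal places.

x_A = 0.5120

Material balance + equilibrium reduce to Σ zᵢ(Kᵢ−1)/(1+V/F(Kᵢ−1)) = 0.
Feasibility: ΣzᵢKᵢ = 1.1005, Σzᵢ/Kᵢ = 1.5002 — both > 1, two phases present.
Binary case is linear: z₁(K₁−1)(1+V/F(K₂−1)) + z₂(K₂−1)(1+V/F(K₁−1)) = 0
⇒ V/F = [z₁(K₁−1)+z₂(K₂−1)] / [−(K₁−1)(K₂−1)] = 0.10050/0.39040 = 0.2574
Compositions from xᵢ = zᵢ/(1+V/F(Kᵢ−1)), yᵢ = Kᵢxᵢ:
  A: x = 0.5120, y = 0.8243
  B: x = 0.4880, y = 0.1757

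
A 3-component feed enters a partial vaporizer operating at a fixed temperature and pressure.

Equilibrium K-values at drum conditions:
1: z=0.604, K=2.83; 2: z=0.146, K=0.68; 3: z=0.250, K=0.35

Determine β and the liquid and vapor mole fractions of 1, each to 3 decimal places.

β = 0.856, x_1 = 0.235, y_1 = 0.666

Material balance + equilibrium reduce to Σ zᵢ(Kᵢ−1)/(1+β(Kᵢ−1)) = 0.
g(0) = ΣzᵢKᵢ − 1 = 0.896 and g(1) = 1 − Σzᵢ/Kᵢ = -0.142, so a root lies in (0, 1).
Iterate (Newton) starting at β = 0.5:
  β = 0.500: g = 0.2808, g' = -0.805 → β = 0.849
  β = 0.849: g = 0.0061, g' = -0.864 → β = 0.856
Converged at β = 0.856.
Compositions from xᵢ = zᵢ/(1+β(Kᵢ−1)), yᵢ = Kᵢxᵢ:
  1: x = 0.235, y = 0.666
  2: x = 0.201, y = 0.137
  3: x = 0.564, y = 0.197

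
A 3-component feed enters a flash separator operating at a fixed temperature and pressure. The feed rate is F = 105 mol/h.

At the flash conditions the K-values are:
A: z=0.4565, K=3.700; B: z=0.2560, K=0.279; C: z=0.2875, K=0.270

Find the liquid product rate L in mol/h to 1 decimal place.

Newton iteration, β⁰ = 0.59:
  β = 0.5900: g = -0.21454, g' = -1.3707 → β = 0.4335
  β = 0.4335: g = -0.00764, g' = -1.3159 → β = 0.4277
Converged at β = 0.4277.
Then V = β·F = 0.4277·105 = 44.9 mol/h and L = F − V = 60.1 mol/h.

L = 60.1 mol/h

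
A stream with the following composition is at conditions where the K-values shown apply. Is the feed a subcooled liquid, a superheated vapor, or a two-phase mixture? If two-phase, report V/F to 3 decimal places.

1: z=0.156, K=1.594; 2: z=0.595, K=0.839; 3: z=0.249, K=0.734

ΣzᵢKᵢ = 0.931; Σzᵢ/Kᵢ = 1.146.
Since ΣzᵢKᵢ < 1 the mixture is below its bubble point — single liquid phase.

subcooled liquid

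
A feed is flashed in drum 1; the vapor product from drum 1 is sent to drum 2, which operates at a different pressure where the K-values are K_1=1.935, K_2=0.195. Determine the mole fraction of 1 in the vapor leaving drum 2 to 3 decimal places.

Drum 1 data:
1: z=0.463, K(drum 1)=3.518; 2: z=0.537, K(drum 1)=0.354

Drum 1:
Let ψ₁ = V/F and solve Σ zᵢ(Kᵢ−1)/(1+ψ₁(Kᵢ−1)) = 0.
Feasibility: ΣzᵢKᵢ = 1.819, Σzᵢ/Kᵢ = 1.649 — both > 1, two phases present.
Newton–Raphson from ψ₁ = 0.5:
  ψ₁ = 0.500: g = 0.0037, g' = -1.064 → ψ₁ = 0.503
Converged at ψ₁ = 0.503.
Drum-1 compositions:
  1: x = 0.204, y = 0.718
  2: x = 0.796, y = 0.282
Drum-2 feed = drum-1 vapor: z₂ = (0.7183, 0.2817).
Drum 2:
Binary case is linear: z₁(K₁−1)(1+ψ₂(K₂−1)) + z₂(K₂−1)(1+ψ₂(K₁−1)) = 0
⇒ ψ₂ = [z₁(K₁−1)+z₂(K₂−1)] / [−(K₁−1)(K₂−1)] = 0.4448/0.7527 = 0.591
  1: x = 0.463, y = 0.895
  2: x = 0.537, y = 0.105

y_1 (drum 2) = 0.895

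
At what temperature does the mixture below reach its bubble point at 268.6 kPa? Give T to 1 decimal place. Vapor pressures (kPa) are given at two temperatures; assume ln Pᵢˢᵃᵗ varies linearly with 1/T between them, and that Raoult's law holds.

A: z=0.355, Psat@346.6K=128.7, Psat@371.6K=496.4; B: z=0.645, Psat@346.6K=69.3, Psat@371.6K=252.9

Bubble-point temperature: ΣzᵢPᵢˢᵃᵗ(T) = P. Interpolate ln Pᵢˢᵃᵗ = aᵢ + bᵢ/T.
  T = 346.6 K: ΣzᵢPᵢˢᵃᵗ = 90.39 kPa
  T = 371.6 K: ΣzᵢPᵢˢᵃᵗ = 339.34 kPa
  T = 359.1 K: ΣzᵢPᵢˢᵃᵗ = 179.20 kPa
  T = 365.4 K: ΣzᵢPᵢˢᵃᵗ = 248.57 kPa
  T = 368.5 K: ΣzᵢPᵢˢᵃᵗ = 290.81 kPa
  T = 366.9 K: ΣzᵢPᵢˢᵃᵗ = 268.27 kPa
Interpolating between 366.9 K and 368.5 K gives T ≈ 366.9 K.

T = 366.9 K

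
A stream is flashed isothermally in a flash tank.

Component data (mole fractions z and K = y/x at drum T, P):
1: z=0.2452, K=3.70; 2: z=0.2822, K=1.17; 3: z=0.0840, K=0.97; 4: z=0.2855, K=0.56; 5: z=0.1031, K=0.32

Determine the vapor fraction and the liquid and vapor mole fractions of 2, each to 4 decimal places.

Iterate (Newton) starting at ψ = 0.5:
  ψ = 0.5000: g = 0.05610, g' = -0.5310 → ψ = 0.6057
  ψ = 0.6057: g = 0.00169, g' = -0.5047 → ψ = 0.6090
Converged at ψ = 0.6090.
Compositions from xᵢ = zᵢ/(1+ψ(Kᵢ−1)), yᵢ = Kᵢxᵢ:
  1: x = 0.0927, y = 0.3431
  2: x = 0.2557, y = 0.2992
  3: x = 0.0856, y = 0.0830
  4: x = 0.3900, y = 0.2184
  5: x = 0.1760, y = 0.0563

ψ = 0.6090, x_2 = 0.2557, y_2 = 0.2992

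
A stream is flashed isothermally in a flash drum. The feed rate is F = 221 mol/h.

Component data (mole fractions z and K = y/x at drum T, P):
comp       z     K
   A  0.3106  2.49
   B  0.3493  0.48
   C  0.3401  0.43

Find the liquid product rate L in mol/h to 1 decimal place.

L = 197.2 mol/h

Newton iteration, V/F⁰ = 0.5:
  V/F = 0.5000: g = -0.25137, g' = -0.6151 → V/F = 0.0913
  V/F = 0.0913: g = 0.01217, g' = -0.7613 → V/F = 0.1073
  V/F = 0.1073: g = 0.00014, g' = -0.7439 → V/F = 0.1075
Converged at V/F = 0.1075.
Then V = V/F·F = 0.1075·221 = 23.8 mol/h and L = F − V = 197.2 mol/h.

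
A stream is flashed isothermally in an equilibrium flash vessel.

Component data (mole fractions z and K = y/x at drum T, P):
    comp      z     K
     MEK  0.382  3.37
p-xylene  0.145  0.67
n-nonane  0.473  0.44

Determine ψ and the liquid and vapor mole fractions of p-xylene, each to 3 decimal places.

ψ = 0.486, x_p-xylene = 0.173, y_p-xylene = 0.116

Material balance + equilibrium reduce to Σ zᵢ(Kᵢ−1)/(1+ψ(Kᵢ−1)) = 0.
Feasibility: ΣzᵢKᵢ = 1.593, Σzᵢ/Kᵢ = 1.405 — both > 1, two phases present.
Newton iteration, ψ⁰ = 0.59:
  ψ = 0.590: g = -0.0775, g' = -0.728 → ψ = 0.484
  ψ = 0.484: g = 0.0017, g' = -0.767 → ψ = 0.486
Converged at ψ = 0.486.
Compositions from xᵢ = zᵢ/(1+ψ(Kᵢ−1)), yᵢ = Kᵢxᵢ:
  MEK: x = 0.178, y = 0.598
  p-xylene: x = 0.173, y = 0.116
  n-nonane: x = 0.650, y = 0.286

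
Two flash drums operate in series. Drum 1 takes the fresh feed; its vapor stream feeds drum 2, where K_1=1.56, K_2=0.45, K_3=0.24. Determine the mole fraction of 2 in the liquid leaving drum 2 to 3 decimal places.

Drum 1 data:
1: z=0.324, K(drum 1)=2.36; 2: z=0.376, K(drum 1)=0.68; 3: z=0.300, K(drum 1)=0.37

x_2 (drum 2) = 0.317

Drum 1:
Rachford–Rice: g(ψ₁) = Σ zᵢ(Kᵢ−1)/(1+ψ₁(Kᵢ−1)) = 0.
g(0) = ΣzᵢKᵢ − 1 = 0.131 and g(1) = 1 − Σzᵢ/Kᵢ = -0.501, so a root lies in (0, 1).
Newton–Raphson from ψ₁ = 0.49:
  ψ₁ = 0.490: g = -0.1517, g' = -0.519 → ψ₁ = 0.198
  ψ₁ = 0.198: g = 0.0029, g' = -0.571 → ψ₁ = 0.203
Converged at ψ₁ = 0.203.
Drum-1 compositions:
  1: x = 0.254, y = 0.599
  2: x = 0.402, y = 0.273
  3: x = 0.344, y = 0.127
Drum-2 feed = drum-1 vapor: z₂ = (0.5993, 0.2734, 0.1273).
Drum 2:
Rachford–Rice: g(ψ₂) = Σ zᵢ(Kᵢ−1)/(1+ψ₂(Kᵢ−1)) = 0.
Feasibility: ΣzᵢKᵢ = 1.089, Σzᵢ/Kᵢ = 1.522 — both > 1, two phases present.
Iterate (Newton) starting at ψ₂ = 0.58:
  ψ₂ = 0.580: g = -0.1405, g' = -0.521 → ψ₂ = 0.310
  ψ₂ = 0.310: g = -0.0219, g' = -0.383 → ψ₂ = 0.253
  ψ₂ = 0.253: g = -0.0004, g' = -0.368 → ψ₂ = 0.252
Converged at ψ₂ = 0.252.
  1: x = 0.525, y = 0.819
  2: x = 0.317, y = 0.143
  3: x = 0.157, y = 0.038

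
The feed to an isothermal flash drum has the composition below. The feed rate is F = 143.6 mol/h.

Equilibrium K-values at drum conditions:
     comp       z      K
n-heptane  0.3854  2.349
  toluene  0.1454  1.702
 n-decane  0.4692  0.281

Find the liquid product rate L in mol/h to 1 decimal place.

L = 96.2 mol/h

Rachford–Rice: g(V/F) = Σ zᵢ(Kᵢ−1)/(1+V/F(Kᵢ−1)) = 0.
Check two-phase: ΣzᵢKᵢ = 1.2846 > 1 and Σzᵢ/Kᵢ = 1.9192 > 1, so g(0) = 0.2846 > 0 and g(1) = -0.9192 < 0.
Newton iteration, V/F⁰ = 0.33:
  V/F = 0.3300: g = 0.00033, g' = -0.8000 → V/F = 0.3304
Converged at V/F = 0.3304.
Then V = V/F·F = 0.3304·143.6 = 47.4 mol/h and L = F − V = 96.2 mol/h.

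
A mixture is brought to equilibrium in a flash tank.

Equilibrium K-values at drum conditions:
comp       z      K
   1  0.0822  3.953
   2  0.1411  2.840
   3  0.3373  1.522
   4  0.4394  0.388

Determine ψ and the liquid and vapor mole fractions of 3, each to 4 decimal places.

ψ = 0.4774, x_3 = 0.2700, y_3 = 0.4110

Rachford–Rice: g(ψ) = Σ zᵢ(Kᵢ−1)/(1+ψ(Kᵢ−1)) = 0.
Feasibility: ΣzᵢKᵢ = 1.4095, Σzᵢ/Kᵢ = 1.4246 — both > 1, two phases present.
Iterate (Newton) starting at ψ = 0.5:
  ψ = 0.5000: g = -0.01462, g' = -0.6460 → ψ = 0.4774
Converged at ψ = 0.4774.
Compositions from xᵢ = zᵢ/(1+ψ(Kᵢ−1)), yᵢ = Kᵢxᵢ:
  1: x = 0.0341, y = 0.1348
  2: x = 0.0751, y = 0.2133
  3: x = 0.2700, y = 0.4110
  4: x = 0.6208, y = 0.2409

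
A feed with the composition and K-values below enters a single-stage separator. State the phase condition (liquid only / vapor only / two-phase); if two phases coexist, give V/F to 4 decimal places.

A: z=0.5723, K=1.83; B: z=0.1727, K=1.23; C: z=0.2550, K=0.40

ΣzᵢKᵢ = 1.3617; Σzᵢ/Kᵢ = 1.0906.
Both exceed 1, so a two-phase solution exists.
Let ψ = V/F and solve Σ zᵢ(Kᵢ−1)/(1+ψ(Kᵢ−1)) = 0.
Newton iteration, ψ⁰ = 0.39:
  ψ = 0.3900: g = 0.19556, g' = -0.3892 → ψ = 0.8925
  ψ = 0.8925: g = -0.02357, g' = -0.5619 → ψ = 0.8506
  ψ = 0.8506: g = -0.00080, g' = -0.5247 → ψ = 0.8490
Converged at ψ = 0.8490.

two-phase, V/F = 0.8490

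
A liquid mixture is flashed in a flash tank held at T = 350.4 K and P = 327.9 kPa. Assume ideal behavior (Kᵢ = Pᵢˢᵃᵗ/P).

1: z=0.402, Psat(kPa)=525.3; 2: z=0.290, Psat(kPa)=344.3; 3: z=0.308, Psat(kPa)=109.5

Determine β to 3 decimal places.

Raoult's law: Kᵢ = Pᵢˢᵃᵗ/P = Pᵢˢᵃᵗ/327.9.
  K_1 = 525.3/327.9 = 1.60201, K_2 = 344.3/327.9 = 1.05002, K_3 = 109.5/327.9 = 0.33394
Let β = V/F and solve Σ zᵢ(Kᵢ−1)/(1+β(Kᵢ−1)) = 0.
g(0) = ΣzᵢKᵢ − 1 = 0.051 and g(1) = 1 − Σzᵢ/Kᵢ = -0.449, so a root lies in (0, 1).
Iterate (Newton) starting at β = 0.36:
  β = 0.360: g = -0.0567, g' = -0.336 → β = 0.191
  β = 0.191: g = -0.0036, g' = -0.297 → β = 0.179
Converged at β = 0.179.

β = 0.179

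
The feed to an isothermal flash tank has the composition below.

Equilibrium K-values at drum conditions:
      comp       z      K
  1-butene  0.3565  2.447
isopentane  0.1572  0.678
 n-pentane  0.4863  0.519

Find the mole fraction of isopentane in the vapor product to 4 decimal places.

Let ψ = V/F and solve Σ zᵢ(Kᵢ−1)/(1+ψ(Kᵢ−1)) = 0.
Check two-phase: ΣzᵢKᵢ = 1.2313 > 1 and Σzᵢ/Kᵢ = 1.3145 > 1, so g(0) = 0.2313 > 0 and g(1) = -0.3145 < 0.
Newton iteration, ψ⁰ = 0.5:
  ψ = 0.5000: g = -0.06900, g' = -0.4695 → ψ = 0.3530
  ψ = 0.3530: g = 0.00258, g' = -0.5110 → ψ = 0.3581
Converged at ψ = 0.3581.
Compositions from xᵢ = zᵢ/(1+ψ(Kᵢ−1)), yᵢ = Kᵢxᵢ:
  1-butene: x = 0.2348, y = 0.5746
  isopentane: x = 0.1777, y = 0.1205
  n-pentane: x = 0.5875, y = 0.3049

y_isopentane = 0.1205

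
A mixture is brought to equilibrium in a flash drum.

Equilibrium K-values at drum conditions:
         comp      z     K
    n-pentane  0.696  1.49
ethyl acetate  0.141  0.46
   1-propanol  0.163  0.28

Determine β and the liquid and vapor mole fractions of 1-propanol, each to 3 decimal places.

Newton–Raphson from β = 0.45:
  β = 0.450: g = 0.0052, g' = -0.369 → β = 0.464
Converged at β = 0.464.
Compositions from xᵢ = zᵢ/(1+β(Kᵢ−1)), yᵢ = Kᵢxᵢ:
  n-pentane: x = 0.567, y = 0.845
  ethyl acetate: x = 0.188, y = 0.087
  1-propanol: x = 0.245, y = 0.069

β = 0.464, x_1-propanol = 0.245, y_1-propanol = 0.069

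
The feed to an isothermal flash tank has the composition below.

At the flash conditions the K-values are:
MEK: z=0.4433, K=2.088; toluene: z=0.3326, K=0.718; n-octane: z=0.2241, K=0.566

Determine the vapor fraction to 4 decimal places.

ψ = 0.7583

Let ψ = V/F and solve Σ zᵢ(Kᵢ−1)/(1+ψ(Kᵢ−1)) = 0.
Check two-phase: ΣzᵢKᵢ = 1.2913 > 1 and Σzᵢ/Kᵢ = 1.0715 > 1, so g(0) = 0.2913 > 0 and g(1) = -0.0715 < 0.
Newton–Raphson from ψ = 0.5:
  ψ = 0.5000: g = 0.07897, g' = -0.3248 → ψ = 0.7431
  ψ = 0.7431: g = 0.00446, g' = -0.2947 → ψ = 0.7583
Converged at ψ = 0.7583.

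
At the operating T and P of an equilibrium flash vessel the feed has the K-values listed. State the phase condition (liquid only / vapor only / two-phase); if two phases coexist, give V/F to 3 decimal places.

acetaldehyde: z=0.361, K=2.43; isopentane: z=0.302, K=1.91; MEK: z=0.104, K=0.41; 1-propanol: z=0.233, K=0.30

ΣzᵢKᵢ = 1.567; Σzᵢ/Kᵢ = 1.337.
Both exceed 1, so a two-phase solution exists.
Material balance + equilibrium reduce to Σ zᵢ(Kᵢ−1)/(1+ψ(Kᵢ−1)) = 0.
Newton–Raphson from ψ = 0.5:
  ψ = 0.500: g = 0.1519, g' = -0.712 → ψ = 0.713
  ψ = 0.713: g = -0.0095, g' = -0.836 → ψ = 0.702
Converged at ψ = 0.702.

two-phase, V/F = 0.702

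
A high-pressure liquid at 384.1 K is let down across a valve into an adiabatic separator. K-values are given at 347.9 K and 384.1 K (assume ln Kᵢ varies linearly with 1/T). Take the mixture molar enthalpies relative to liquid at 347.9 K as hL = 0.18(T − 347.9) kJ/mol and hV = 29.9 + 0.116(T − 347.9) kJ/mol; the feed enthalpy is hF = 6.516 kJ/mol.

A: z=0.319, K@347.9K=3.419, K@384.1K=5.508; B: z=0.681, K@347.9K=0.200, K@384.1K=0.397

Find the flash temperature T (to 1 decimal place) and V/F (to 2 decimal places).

T = 355.6 K, V/F = 0.17

Adiabatic flash: solve Rachford–Rice at each trial T, then check hF = ψ·hV(T) + (1−ψ)·hL(T).
  T = 347.9 K: K = (3.419, 0.200), RR gives ψ = 0.117, H_out = 3.505 kJ/mol
  T = 384.1 K: K = (5.508, 0.397), RR gives ψ = 0.378, H_out = 16.941 kJ/mol
  T = 366.0 K: K = (4.391, 0.287), RR gives ψ = 0.246, H_out = 10.338 kJ/mol
  T = 356.9 K: K = (3.884, 0.240), RR gives ψ = 0.184, H_out = 7.009 kJ/mol
  T = 352.4 K: K = (3.647, 0.219), RR gives ψ = 0.151, H_out = 5.295 kJ/mol
  T = 354.6 K: K = (3.762, 0.229), RR gives ψ = 0.167, H_out = 6.141 kJ/mol
Linear interpolation between T = 354.6 (H_out = 6.141) and T = 356.9 (H_out = 7.009) on hF = 6.516 gives T ≈ 355.6 K, at which ψ = 0.17.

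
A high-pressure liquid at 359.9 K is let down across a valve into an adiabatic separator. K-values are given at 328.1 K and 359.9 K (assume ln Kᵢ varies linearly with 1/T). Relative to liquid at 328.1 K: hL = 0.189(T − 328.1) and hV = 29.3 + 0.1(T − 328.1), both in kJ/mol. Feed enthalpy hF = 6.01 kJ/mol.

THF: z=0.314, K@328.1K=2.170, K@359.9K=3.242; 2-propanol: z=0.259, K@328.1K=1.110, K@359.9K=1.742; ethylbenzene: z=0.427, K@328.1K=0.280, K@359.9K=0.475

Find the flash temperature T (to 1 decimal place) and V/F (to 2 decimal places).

Adiabatic flash: solve Rachford–Rice at each trial T, then check hF = ψ·hV(T) + (1−ψ)·hL(T).
  T = 328.1 K: K = (2.170, 1.110, 0.280), RR gives ψ = 0.143, H_out = 4.192 kJ/mol
  T = 359.9 K: K = (3.242, 1.742, 0.475), RR gives ψ = 0.777, H_out = 26.578 kJ/mol
  T = 344.0 K: K = (2.677, 1.405, 0.369), RR gives ψ = 0.470, H_out = 16.100 kJ/mol
  T = 336.1 K: K = (2.418, 1.253, 0.323), RR gives ψ = 0.317, H_out = 10.561 kJ/mol
  T = 332.1 K: K = (2.292, 1.180, 0.301), RR gives ψ = 0.233, H_out = 7.503 kJ/mol
  T = 330.1 K: K = (2.231, 1.145, 0.290), RR gives ψ = 0.189, H_out = 5.884 kJ/mol
Linear interpolation between T = 330.1 (H_out = 5.884) and T = 332.1 (H_out = 7.503) on hF = 6.01 gives T ≈ 330.3 K, at which ψ = 0.19.

T = 330.3 K, V/F = 0.19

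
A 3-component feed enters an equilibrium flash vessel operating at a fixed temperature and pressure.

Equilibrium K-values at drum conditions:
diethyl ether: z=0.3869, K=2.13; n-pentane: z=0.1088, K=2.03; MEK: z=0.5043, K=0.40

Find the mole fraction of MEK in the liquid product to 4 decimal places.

Rachford–Rice: g(β) = Σ zᵢ(Kᵢ−1)/(1+β(Kᵢ−1)) = 0.
Feasibility: ΣzᵢKᵢ = 1.2467, Σzᵢ/Kᵢ = 1.4960 — both > 1, two phases present.
Newton iteration, β⁰ = 0.5:
  β = 0.5000: g = -0.07893, g' = -0.6225 → β = 0.3732
  β = 0.3732: g = -0.00143, g' = -0.6061 → β = 0.3709
Converged at β = 0.3709.
Compositions from xᵢ = zᵢ/(1+β(Kᵢ−1)), yᵢ = Kᵢxᵢ:
  diethyl ether: x = 0.2726, y = 0.5807
  n-pentane: x = 0.0787, y = 0.1598
  MEK: x = 0.6486, y = 0.2595

x_MEK = 0.6486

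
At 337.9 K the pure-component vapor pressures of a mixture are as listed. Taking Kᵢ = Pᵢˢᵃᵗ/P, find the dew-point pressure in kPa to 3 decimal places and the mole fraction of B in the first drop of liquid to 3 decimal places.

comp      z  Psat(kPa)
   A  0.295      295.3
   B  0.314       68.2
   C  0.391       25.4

At the dew point ψ → 1, so Σzᵢ/Kᵢ = 1 with Kᵢ = Pᵢˢᵃᵗ/P ⇒ 1/P = Σzᵢ/Pᵢˢᵃᵗ.
1/P = 0.295/295.3 + 0.314/68.2 + 0.391/25.4 = 0.020997 ⇒ P = 47.626 kPa
xᵢ = zᵢP/Pᵢˢᵃᵗ ⇒ x_B = 0.314·47.626/68.2 = 0.219

Pdew = 47.626 kPa, x_B = 0.219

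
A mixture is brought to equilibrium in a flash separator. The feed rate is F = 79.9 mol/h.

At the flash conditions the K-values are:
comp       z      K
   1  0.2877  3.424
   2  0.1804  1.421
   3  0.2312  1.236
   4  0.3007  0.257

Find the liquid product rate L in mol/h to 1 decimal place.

Material balance + equilibrium reduce to Σ zᵢ(Kᵢ−1)/(1+V/F(Kᵢ−1)) = 0.
Feasibility: ΣzᵢKᵢ = 1.6045, Σzᵢ/Kᵢ = 1.5681 — both > 1, two phases present.
Newton–Raphson from V/F = 0.63:
  V/F = 0.6300: g = -0.03655, g' = -0.8812 → V/F = 0.5885
  V/F = 0.5885: g = -0.00086, g' = -0.8418 → V/F = 0.5875
Converged at V/F = 0.5875.
Then V = V/F·F = 0.5875·79.9 = 46.9 mol/h and L = F − V = 33.0 mol/h.

L = 33.0 mol/h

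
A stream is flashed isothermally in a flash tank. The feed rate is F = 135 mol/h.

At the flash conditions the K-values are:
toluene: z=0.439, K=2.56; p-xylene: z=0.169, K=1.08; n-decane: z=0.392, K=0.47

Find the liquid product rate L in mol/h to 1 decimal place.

L = 38.0 mol/h

Material balance + equilibrium reduce to Σ zᵢ(Kᵢ−1)/(1+V/F(Kᵢ−1)) = 0.
Feasibility: ΣzᵢKᵢ = 1.491, Σzᵢ/Kᵢ = 1.162 — both > 1, two phases present.
Newton–Raphson from V/F = 0.4:
  V/F = 0.400: g = 0.1711, g' = -0.583 → V/F = 0.693
  V/F = 0.693: g = 0.0133, g' = -0.523 → V/F = 0.719
Converged at V/F = 0.719.
Then V = V/F·F = 0.7188·135 = 97.0 mol/h and L = F − V = 38.0 mol/h.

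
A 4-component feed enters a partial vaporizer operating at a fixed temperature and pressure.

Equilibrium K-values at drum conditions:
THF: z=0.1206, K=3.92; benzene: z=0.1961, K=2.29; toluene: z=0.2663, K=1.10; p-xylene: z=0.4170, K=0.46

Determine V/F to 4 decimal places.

Rachford–Rice: g(V/F) = Σ zᵢ(Kᵢ−1)/(1+V/F(Kᵢ−1)) = 0.
g(0) = ΣzᵢKᵢ − 1 = 0.4066 and g(1) = 1 − Σzᵢ/Kᵢ = -0.2650, so a root lies in (0, 1).
Newton iteration, V/F⁰ = 0.5:
  V/F = 0.5000: g = 0.01383, g' = -0.5211 → V/F = 0.5265
  V/F = 0.5265: g = 0.00008, g' = -0.5152 → V/F = 0.5267
Converged at V/F = 0.5267.

V/F = 0.5267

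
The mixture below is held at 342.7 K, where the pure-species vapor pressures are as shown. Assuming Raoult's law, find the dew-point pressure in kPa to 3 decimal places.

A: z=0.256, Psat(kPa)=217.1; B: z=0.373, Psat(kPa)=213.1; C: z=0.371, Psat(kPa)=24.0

Pdew = 54.384 kPa

At the dew point ψ → 1, so Σzᵢ/Kᵢ = 1 with Kᵢ = Pᵢˢᵃᵗ/P ⇒ 1/P = Σzᵢ/Pᵢˢᵃᵗ.
1/P = 0.256/217.1 + 0.373/213.1 + 0.371/24.0 = 0.018388 ⇒ P = 54.384 kPa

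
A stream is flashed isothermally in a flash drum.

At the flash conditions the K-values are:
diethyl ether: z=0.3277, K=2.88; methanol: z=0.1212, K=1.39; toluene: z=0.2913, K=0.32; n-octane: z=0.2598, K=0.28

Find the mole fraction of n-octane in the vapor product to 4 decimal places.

y_n-octane = 0.0883

Material balance + equilibrium reduce to Σ zᵢ(Kᵢ−1)/(1+ψ(Kᵢ−1)) = 0.
Feasibility: ΣzᵢKᵢ = 1.2782, Σzᵢ/Kᵢ = 2.0391 — both > 1, two phases present.
Newton–Raphson from ψ = 0.5:
  ψ = 0.5000: g = -0.23528, g' = -0.9587 → ψ = 0.2546
  ψ = 0.2546: g = -0.00893, g' = -0.9439 → ψ = 0.2451
Converged at ψ = 0.2451.
Compositions from xᵢ = zᵢ/(1+ψ(Kᵢ−1)), yᵢ = Kᵢxᵢ:
  diethyl ether: x = 0.2243, y = 0.6460
  methanol: x = 0.1106, y = 0.1538
  toluene: x = 0.3496, y = 0.1119
  n-octane: x = 0.3155, y = 0.0883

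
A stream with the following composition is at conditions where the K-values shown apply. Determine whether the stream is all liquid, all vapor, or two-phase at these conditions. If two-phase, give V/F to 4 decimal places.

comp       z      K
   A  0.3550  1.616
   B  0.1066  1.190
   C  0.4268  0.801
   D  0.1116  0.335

ΣzᵢKᵢ = 1.0798; Σzᵢ/Kᵢ = 1.1752.
Both exceed 1, so a two-phase solution exists.
Let ψ = V/F and solve Σ zᵢ(Kᵢ−1)/(1+ψ(Kᵢ−1)) = 0.
Newton–Raphson from ψ = 0.5:
  ψ = 0.5000: g = -0.01982, g' = -0.2136 → ψ = 0.4072
  ψ = 0.4072: g = -0.00057, g' = -0.2022 → ψ = 0.4044
Converged at ψ = 0.4044.

two-phase, V/F = 0.4044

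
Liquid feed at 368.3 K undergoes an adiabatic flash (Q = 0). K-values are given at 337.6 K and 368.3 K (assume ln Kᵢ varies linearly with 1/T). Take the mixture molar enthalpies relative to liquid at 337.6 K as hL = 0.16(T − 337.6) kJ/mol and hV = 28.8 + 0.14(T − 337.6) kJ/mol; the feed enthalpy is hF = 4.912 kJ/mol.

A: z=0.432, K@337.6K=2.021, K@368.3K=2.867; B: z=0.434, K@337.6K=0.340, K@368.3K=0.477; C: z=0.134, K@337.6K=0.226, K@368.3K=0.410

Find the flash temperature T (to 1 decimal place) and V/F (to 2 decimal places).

Adiabatic flash: solve Rachford–Rice at each trial T, then check hF = ψ·hV(T) + (1−ψ)·hL(T).
  T = 337.6 K: K = (2.021, 0.340, 0.226), RR gives ψ = 0.072, H_out = 2.086 kJ/mol
  T = 368.3 K: K = (2.867, 0.477, 0.410), RR gives ψ = 0.497, H_out = 18.912 kJ/mol
  T = 353.0 K: K = (2.427, 0.406, 0.309), RR gives ψ = 0.301, H_out = 11.049 kJ/mol
  T = 345.3 K: K = (2.219, 0.372, 0.265), RR gives ψ = 0.195, H_out = 6.822 kJ/mol
  T = 341.5 K: K = (2.120, 0.356, 0.245), RR gives ψ = 0.137, H_out = 4.569 kJ/mol
  T = 343.4 K: K = (2.169, 0.364, 0.255), RR gives ψ = 0.167, H_out = 5.713 kJ/mol
Linear interpolation between T = 341.5 (H_out = 4.569) and T = 343.4 (H_out = 5.713) on hF = 4.912 gives T ≈ 342.1 K, at which ψ = 0.15.

T = 342.1 K, V/F = 0.15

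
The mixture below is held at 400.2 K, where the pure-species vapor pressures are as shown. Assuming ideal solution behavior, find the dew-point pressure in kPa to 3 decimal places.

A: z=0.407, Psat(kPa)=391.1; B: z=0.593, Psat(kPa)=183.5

At the dew point ψ → 1, so Σzᵢ/Kᵢ = 1 with Kᵢ = Pᵢˢᵃᵗ/P ⇒ 1/P = Σzᵢ/Pᵢˢᵃᵗ.
1/P = 0.407/391.1 + 0.593/183.5 = 0.004272 ⇒ P = 234.068 kPa

Pdew = 234.068 kPa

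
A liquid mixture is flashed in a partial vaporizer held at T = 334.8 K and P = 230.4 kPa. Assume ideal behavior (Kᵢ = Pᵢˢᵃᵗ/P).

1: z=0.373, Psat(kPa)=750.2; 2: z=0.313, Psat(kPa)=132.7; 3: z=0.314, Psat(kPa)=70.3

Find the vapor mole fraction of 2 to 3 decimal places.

y_2 = 0.215

Raoult's law: Kᵢ = Pᵢˢᵃᵗ/P = Pᵢˢᵃᵗ/230.4.
  K_1 = 750.2/230.4 = 3.25608, K_2 = 132.7/230.4 = 0.57595, K_3 = 70.3/230.4 = 0.30512
Let ψ = V/F and solve Σ zᵢ(Kᵢ−1)/(1+ψ(Kᵢ−1)) = 0.
Check two-phase: ΣzᵢKᵢ = 1.491 > 1 and Σzᵢ/Kᵢ = 1.687 > 1, so g(0) = 0.491 > 0 and g(1) = -0.687 < 0.
Newton–Raphson from ψ = 0.5:
  ψ = 0.500: g = -0.1074, g' = -0.866 → ψ = 0.376
  ψ = 0.376: g = 0.0020, g' = -0.913 → ψ = 0.378
Converged at ψ = 0.378.
Compositions from xᵢ = zᵢ/(1+ψ(Kᵢ−1)), yᵢ = Kᵢxᵢ:
  1: x = 0.201, y = 0.655
  2: x = 0.373, y = 0.215
  3: x = 0.426, y = 0.130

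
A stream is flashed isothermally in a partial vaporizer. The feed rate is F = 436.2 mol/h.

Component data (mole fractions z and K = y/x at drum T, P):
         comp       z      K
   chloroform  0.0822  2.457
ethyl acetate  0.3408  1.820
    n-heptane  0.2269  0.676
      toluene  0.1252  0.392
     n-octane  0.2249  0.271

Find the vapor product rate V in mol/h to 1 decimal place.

V = 67.1 mol/h

Material balance + equilibrium reduce to Σ zᵢ(Kᵢ−1)/(1+ψ(Kᵢ−1)) = 0.
Check two-phase: ΣzᵢKᵢ = 1.0856 > 1 and Σzᵢ/Kᵢ = 1.7056 > 1, so g(0) = 0.0856 > 0 and g(1) = -0.7056 < 0.
Iterate (Newton) starting at ψ = 0.34:
  ψ = 0.3400: g = -0.09794, g' = -0.5331 → ψ = 0.1563
  ψ = 0.1563: g = -0.00132, g' = -0.5310 → ψ = 0.1538
Converged at ψ = 0.1538.
Then V = ψ·F = 0.1538·436.2 = 67.1 mol/h and L = F − V = 369.1 mol/h.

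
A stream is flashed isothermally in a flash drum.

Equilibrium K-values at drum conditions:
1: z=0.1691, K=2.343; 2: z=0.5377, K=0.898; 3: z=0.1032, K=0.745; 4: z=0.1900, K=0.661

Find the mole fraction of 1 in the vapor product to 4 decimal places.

Material balance + equilibrium reduce to Σ zᵢ(Kᵢ−1)/(1+V/F(Kᵢ−1)) = 0.
Check two-phase: ΣzᵢKᵢ = 1.0815 > 1 and Σzᵢ/Kᵢ = 1.0969 > 1, so g(0) = 0.0815 > 0 and g(1) = -0.0969 < 0.
Newton iteration, V/F⁰ = 0.5:
  V/F = 0.5000: g = -0.02964, g' = -0.1558 → V/F = 0.3098
  V/F = 0.3098: g = 0.00320, g' = -0.1932 → V/F = 0.3264
  V/F = 0.3264: g = 0.00004, g' = -0.1890 → V/F = 0.3265
Converged at V/F = 0.3265.
Compositions from xᵢ = zᵢ/(1+V/F(Kᵢ−1)), yᵢ = Kᵢxᵢ:
  1: x = 0.1175, y = 0.2754
  2: x = 0.5562, y = 0.4995
  3: x = 0.1126, y = 0.0839
  4: x = 0.2137, y = 0.1412

y_1 = 0.2754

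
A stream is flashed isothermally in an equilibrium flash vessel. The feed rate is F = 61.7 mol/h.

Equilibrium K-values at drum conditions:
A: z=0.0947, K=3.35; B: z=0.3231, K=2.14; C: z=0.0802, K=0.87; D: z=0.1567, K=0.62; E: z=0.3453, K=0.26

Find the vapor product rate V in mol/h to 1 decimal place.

V = 18.4 mol/h

Newton–Raphson from ψ = 0.59:
  ψ = 0.5900: g = -0.22811, g' = -0.8768 → ψ = 0.3298
  ψ = 0.3298: g = -0.02395, g' = -0.7497 → ψ = 0.2979
  ψ = 0.2979: g = 0.00009, g' = -0.7563 → ψ = 0.2980
Converged at ψ = 0.2980.
Then V = ψ·F = 0.2980·61.7 = 18.4 mol/h and L = F − V = 43.3 mol/h.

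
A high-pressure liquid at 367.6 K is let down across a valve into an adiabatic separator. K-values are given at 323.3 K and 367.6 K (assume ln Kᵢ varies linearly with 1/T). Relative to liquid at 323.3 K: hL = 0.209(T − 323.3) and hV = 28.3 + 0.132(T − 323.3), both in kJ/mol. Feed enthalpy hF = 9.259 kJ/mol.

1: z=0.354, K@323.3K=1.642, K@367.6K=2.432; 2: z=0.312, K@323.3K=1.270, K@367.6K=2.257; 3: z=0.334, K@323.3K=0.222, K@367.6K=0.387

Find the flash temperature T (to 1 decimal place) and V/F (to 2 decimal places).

T = 329.2 K, V/F = 0.29

Adiabatic flash: solve Rachford–Rice at each trial T, then check hF = ψ·hV(T) + (1−ψ)·hL(T).
  T = 323.3 K: K = (1.642, 1.270, 0.222), RR gives ψ = 0.135, H_out = 3.826 kJ/mol
  T = 367.6 K: K = (2.432, 2.257, 0.387), RR gives ψ = 0.839, H_out = 30.128 kJ/mol
  T = 345.5 K: K = (2.025, 1.726, 0.299), RR gives ψ = 0.568, H_out = 19.749 kJ/mol
  T = 334.4 K: K = (1.830, 1.488, 0.259), RR gives ψ = 0.393, H_out = 13.099 kJ/mol
  T = 328.9 K: K = (1.736, 1.377, 0.240), RR gives ψ = 0.280, H_out = 8.978 kJ/mol
  T = 331.6 K: K = (1.782, 1.431, 0.249), RR gives ψ = 0.338, H_out = 11.094 kJ/mol
  T = 330.2 K: K = (1.758, 1.403, 0.244), RR gives ψ = 0.309, H_out = 10.022 kJ/mol
Linear interpolation between T = 328.9 (H_out = 8.978) and T = 330.2 (H_out = 10.022) on hF = 9.259 gives T ≈ 329.2 K, at which ψ = 0.29.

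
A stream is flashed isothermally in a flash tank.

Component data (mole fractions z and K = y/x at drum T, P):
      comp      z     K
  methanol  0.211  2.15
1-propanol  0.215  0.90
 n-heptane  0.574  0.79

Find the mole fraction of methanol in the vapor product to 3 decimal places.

y_methanol = 0.293

Iterate (Newton) starting at V/F = 0.33:
  V/F = 0.330: g = 0.0241, g' = -0.178 → V/F = 0.466
  V/F = 0.466: g = 0.0019, g' = -0.152 → V/F = 0.478
Converged at V/F = 0.478.
Compositions from xᵢ = zᵢ/(1+V/F(Kᵢ−1)), yᵢ = Kᵢxᵢ:
  methanol: x = 0.136, y = 0.293
  1-propanol: x = 0.226, y = 0.203
  n-heptane: x = 0.638, y = 0.504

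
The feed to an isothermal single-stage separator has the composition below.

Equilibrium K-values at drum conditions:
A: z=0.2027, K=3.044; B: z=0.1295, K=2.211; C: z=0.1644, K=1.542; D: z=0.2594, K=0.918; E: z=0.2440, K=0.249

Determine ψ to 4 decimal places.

Newton–Raphson from ψ = 0.37:
  ψ = 0.3700: g = 0.14274, g' = -0.6644 → ψ = 0.5848
  ψ = 0.5848: g = -0.00092, g' = -0.7082 → ψ = 0.5835
Converged at ψ = 0.5835.

ψ = 0.5835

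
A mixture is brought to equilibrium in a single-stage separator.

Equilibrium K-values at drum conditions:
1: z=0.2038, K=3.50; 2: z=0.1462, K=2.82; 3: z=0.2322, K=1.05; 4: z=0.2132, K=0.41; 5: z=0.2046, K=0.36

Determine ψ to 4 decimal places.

Material balance + equilibrium reduce to Σ zᵢ(Kᵢ−1)/(1+ψ(Kᵢ−1)) = 0.
Feasibility: ΣzᵢKᵢ = 1.5305, Σzᵢ/Kᵢ = 1.4195 — both > 1, two phases present.
Iterate (Newton) starting at ψ = 0.53:
  ψ = 0.5300: g = -0.01529, g' = -0.7107 → ψ = 0.5085
Converged at ψ = 0.5085.

ψ = 0.5085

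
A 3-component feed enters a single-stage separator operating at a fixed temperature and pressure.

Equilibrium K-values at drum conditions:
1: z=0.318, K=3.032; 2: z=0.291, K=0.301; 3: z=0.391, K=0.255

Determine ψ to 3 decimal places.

ψ = 0.103

Material balance + equilibrium reduce to Σ zᵢ(Kᵢ−1)/(1+ψ(Kᵢ−1)) = 0.
g(0) = ΣzᵢKᵢ − 1 = 0.151 and g(1) = 1 − Σzᵢ/Kᵢ = -1.605, so a root lies in (0, 1).
Newton–Raphson from ψ = 0.5:
  ψ = 0.500: g = -0.4564, g' = -1.210 → ψ = 0.123
  ψ = 0.123: g = -0.0261, g' = -1.274 → ψ = 0.102
  ψ = 0.102: g = 0.0005, g' = -1.319 → ψ = 0.103
Converged at ψ = 0.103.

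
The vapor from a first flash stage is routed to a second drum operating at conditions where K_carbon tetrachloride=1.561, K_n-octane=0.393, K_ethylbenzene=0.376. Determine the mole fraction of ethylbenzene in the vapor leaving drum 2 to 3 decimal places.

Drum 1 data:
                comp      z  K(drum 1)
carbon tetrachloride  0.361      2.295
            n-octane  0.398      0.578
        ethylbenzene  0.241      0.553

Drum 1:
Let ψ₁ = V/F and solve Σ zᵢ(Kᵢ−1)/(1+ψ₁(Kᵢ−1)) = 0.
Feasibility: ΣzᵢKᵢ = 1.192, Σzᵢ/Kᵢ = 1.282 — both > 1, two phases present.
Newton iteration, ψ₁⁰ = 0.5:
  ψ₁ = 0.500: g = -0.0678, g' = -0.417 → ψ₁ = 0.337
  ψ₁ = 0.337: g = 0.0027, g' = -0.456 → ψ₁ = 0.343
Converged at ψ₁ = 0.343.
Drum-1 compositions:
  carbon tetrachloride: x = 0.250, y = 0.574
  n-octane: x = 0.465, y = 0.269
  ethylbenzene: x = 0.285, y = 0.157
Drum-2 feed = drum-1 vapor: z₂ = (0.5736, 0.2690, 0.1574).
Drum 2:
Material balance + equilibrium reduce to Σ zᵢ(Kᵢ−1)/(1+ψ₂(Kᵢ−1)) = 0.
Feasibility: ΣzᵢKᵢ = 1.060, Σzᵢ/Kᵢ = 1.471 — both > 1, two phases present.
Newton–Raphson from ψ₂ = 0.5:
  ψ₂ = 0.500: g = -0.1259, g' = -0.444 → ψ₂ = 0.216
  ψ₂ = 0.216: g = -0.0146, g' = -0.357 → ψ₂ = 0.175
Converged at ψ₂ = 0.175.
  carbon tetrachloride: x = 0.522, y = 0.815
  n-octane: x = 0.301, y = 0.118
  ethylbenzene: x = 0.177, y = 0.066

y_ethylbenzene (drum 2) = 0.066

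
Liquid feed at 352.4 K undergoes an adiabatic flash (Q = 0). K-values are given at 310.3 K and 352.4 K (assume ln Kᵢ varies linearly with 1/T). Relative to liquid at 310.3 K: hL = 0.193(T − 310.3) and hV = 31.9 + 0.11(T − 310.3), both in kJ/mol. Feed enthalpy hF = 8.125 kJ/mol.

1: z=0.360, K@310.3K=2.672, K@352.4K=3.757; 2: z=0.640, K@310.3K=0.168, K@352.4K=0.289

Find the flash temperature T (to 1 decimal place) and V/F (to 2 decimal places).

Adiabatic flash: solve Rachford–Rice at each trial T, then check hF = ψ·hV(T) + (1−ψ)·hL(T).
  T = 310.3 K: K = (2.672, 0.168), RR gives ψ = 0.050, H_out = 1.592 kJ/mol
  T = 352.4 K: K = (3.757, 0.289), RR gives ψ = 0.274, H_out = 15.914 kJ/mol
  T = 331.4 K: K = (3.204, 0.224), RR gives ψ = 0.174, H_out = 9.311 kJ/mol
  T = 320.9 K: K = (2.936, 0.195), RR gives ψ = 0.117, H_out = 5.667 kJ/mol
  T = 326.1 K: K = (3.068, 0.209), RR gives ψ = 0.146, H_out = 7.511 kJ/mol
  T = 328.8 K: K = (3.137, 0.217), RR gives ψ = 0.160, H_out = 8.437 kJ/mol
  T = 327.5 K: K = (3.104, 0.213), RR gives ψ = 0.153, H_out = 7.993 kJ/mol
Linear interpolation between T = 327.5 (H_out = 7.993) and T = 328.8 (H_out = 8.437) on hF = 8.125 gives T ≈ 327.9 K, at which ψ = 0.16.

T = 327.9 K, V/F = 0.16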